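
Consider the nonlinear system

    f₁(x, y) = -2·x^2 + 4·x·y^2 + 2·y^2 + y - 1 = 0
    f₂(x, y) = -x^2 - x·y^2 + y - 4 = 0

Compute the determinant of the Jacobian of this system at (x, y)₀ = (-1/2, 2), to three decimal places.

57.000

J = [[-4·x + 4·y^2, 8·x·y + 4·y + 1], [-2·x - y^2, -2·x·y + 1]].
At the point, J = [[18.000, 1.000], [-3.000, 3.000]].
det J = 57.000.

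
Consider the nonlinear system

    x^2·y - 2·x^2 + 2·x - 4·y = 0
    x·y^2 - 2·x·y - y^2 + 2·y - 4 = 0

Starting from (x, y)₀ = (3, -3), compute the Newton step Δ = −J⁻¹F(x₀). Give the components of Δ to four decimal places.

(-0.8097, 0.8660)

At (3, -3): F = (-27.0000, 26.0000).
Jacobian J = [[2·x·y - 4·x + 2, x^2 - 4], [y^2 - 2·y, 2·x·y - 2·x - 2·y + 2]].
At the point, J = [[-28.0000, 5.0000], [15.0000, -16.0000]] (det J = 373.0000).
Solving J·Δ = −F gives Δ = (-0.8097, 0.8660).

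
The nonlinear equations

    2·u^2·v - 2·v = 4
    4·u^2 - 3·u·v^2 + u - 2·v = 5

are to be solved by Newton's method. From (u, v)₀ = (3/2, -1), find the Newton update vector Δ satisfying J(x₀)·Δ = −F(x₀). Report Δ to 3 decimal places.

(-0.791, 0.701)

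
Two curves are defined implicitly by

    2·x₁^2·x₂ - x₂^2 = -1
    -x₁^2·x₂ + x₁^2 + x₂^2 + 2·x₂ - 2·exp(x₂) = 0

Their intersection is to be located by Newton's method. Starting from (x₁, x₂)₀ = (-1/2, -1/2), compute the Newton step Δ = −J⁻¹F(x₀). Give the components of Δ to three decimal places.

(-1.203, 0.469)

At (-1/2, -1/2): F = (0.500, -1.58806).
Jacobian J = [[4·x₁·x₂, 2·x₁^2 - 2·x₂], [-2·x₁·x₂ + 2·x₁, -x₁^2 + 2·x₂ - 2·exp(x₂) + 2]].
At the point, J = [[1.000, 1.500], [-1.500, -0.46306]] (det J = 1.78694).
Solving J·Δ = −F gives Δ = (-1.203, 0.469).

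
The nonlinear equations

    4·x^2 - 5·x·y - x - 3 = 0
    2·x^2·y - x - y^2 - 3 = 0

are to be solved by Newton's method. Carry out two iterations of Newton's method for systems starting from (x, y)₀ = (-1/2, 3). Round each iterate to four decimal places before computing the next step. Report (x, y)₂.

(-0.6899, -0.3342)

At (-1/2, 3): F = (6.0000, -10.0000).
Jacobian J = [[8·x - 5·y - 1, -5·x], [4·x·y - 1, 2·x^2 - 2·y]].
At the point, J = [[-20.0000, 2.5000], [-7.0000, -5.5000]] (det J = 127.5000).
Solving J·Δ = −F gives Δ = (0.0627, -1.8980).
Then the next iterate is (x, y)₁ = (-0.4373, 1.1020).
Round to (-0.4373, 1.1020) and repeat: F = (0.611748, -3.355630), J = [[-10.0084, 2.1865], [-2.927618, -1.821537]].
Δ = (-0.2526, -1.4362), so (x, y)₂ = (-0.6899, -0.3342).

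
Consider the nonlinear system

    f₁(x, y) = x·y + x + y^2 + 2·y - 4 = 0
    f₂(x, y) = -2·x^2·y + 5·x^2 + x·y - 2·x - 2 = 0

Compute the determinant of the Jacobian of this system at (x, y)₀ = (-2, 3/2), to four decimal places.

0.5000

J = [[y + 1, x + 2·y + 2], [-4·x·y + 10·x + y - 2, -2·x^2 + x]].
At the point, J = [[2.5000, 3.0000], [-8.5000, -10.0000]].
det J = 0.5000.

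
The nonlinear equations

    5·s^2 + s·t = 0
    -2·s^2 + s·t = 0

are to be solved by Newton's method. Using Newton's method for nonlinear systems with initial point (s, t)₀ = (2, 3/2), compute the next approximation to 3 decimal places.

At (2, 3/2): F = (23.000, -5.000).
Jacobian J = [[10·s + t, s], [-4·s + t, s]].
At the point, J = [[21.500, 2.000], [-6.500, 2.000]] (det J = 56.000).
Solving J·Δ = −F gives Δ = (-1.000, -0.750).
Then the next iterate is (s, t)₁ = (1.000, 0.750).

(1.000, 0.750)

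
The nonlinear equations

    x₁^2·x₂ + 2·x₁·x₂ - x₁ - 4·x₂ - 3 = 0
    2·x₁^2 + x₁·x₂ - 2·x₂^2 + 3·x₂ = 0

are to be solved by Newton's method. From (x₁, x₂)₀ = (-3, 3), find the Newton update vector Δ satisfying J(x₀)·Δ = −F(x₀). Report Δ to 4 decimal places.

(-0.2449, 0.1837)

At (-3, 3): F = (-3.0000, 0.0000).
Jacobian J = [[2·x₁·x₂ + 2·x₂ - 1, x₁^2 + 2·x₁ - 4], [4·x₁ + x₂, x₁ - 4·x₂ + 3]].
At the point, J = [[-13.0000, -1.0000], [-9.0000, -12.0000]] (det J = 147.0000).
Solving J·Δ = −F gives Δ = (-0.2449, 0.1837).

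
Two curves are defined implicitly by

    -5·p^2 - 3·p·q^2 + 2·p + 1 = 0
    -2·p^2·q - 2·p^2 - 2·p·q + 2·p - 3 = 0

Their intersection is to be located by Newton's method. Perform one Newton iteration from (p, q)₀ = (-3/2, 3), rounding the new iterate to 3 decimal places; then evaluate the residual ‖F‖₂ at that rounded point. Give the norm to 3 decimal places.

9.849

At (-3/2, 3): F = (27.250, -15.000).
Jacobian J = [[-10·p - 3·q^2 + 2, -6·p·q], [-4·p·q - 4·p - 2·q + 2, -2·p^2 - 2·p]].
At the point, J = [[-10.000, 27.000], [20.000, -1.500]] (det J = -525.000).
Solving J·Δ = −F gives Δ = (0.694, -0.752).
Then the next iterate is (p, q)₁ = (-0.806, 2.248).
Re-evaluating at (-0.806, 2.248): F = (8.35919, -5.20826), so ‖F‖₂ = 9.849.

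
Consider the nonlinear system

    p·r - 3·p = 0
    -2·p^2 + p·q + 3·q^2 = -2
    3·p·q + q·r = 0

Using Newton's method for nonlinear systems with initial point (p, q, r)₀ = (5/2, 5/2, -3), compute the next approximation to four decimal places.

(1.0403, 1.0458, -0.5033)

At (5/2, 5/2, -3): F = (-15.0000, 14.5000, 11.2500).
Jacobian J = [[r - 3, 0, p], [-4·p + q, p + 6·q, 0], [3·q, 3·p + r, q]].
At the point, J = [[-6.0000, 0.0000, 2.5000], [-7.5000, 17.5000, 0.0000], [7.5000, 4.5000, 2.5000]] (det J = -675.0000).
Solving J·Δ = −F gives Δ = (-1.4597, -1.4542, 2.4967).
Then the next iterate is (p, q, r)₁ = (1.0403, 1.0458, -0.5033).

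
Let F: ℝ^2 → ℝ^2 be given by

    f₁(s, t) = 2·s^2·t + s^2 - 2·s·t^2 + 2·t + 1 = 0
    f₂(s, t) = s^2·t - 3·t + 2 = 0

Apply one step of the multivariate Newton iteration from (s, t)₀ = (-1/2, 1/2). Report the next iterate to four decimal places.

At (-1/2, 1/2): F = (2.7500, 0.6250).
Jacobian J = [[4·s·t + 2·s - 2·t^2, 2·s^2 - 4·s·t + 2], [2·s·t, s^2 - 3]].
At the point, J = [[-2.5000, 3.5000], [-0.5000, -2.7500]] (det J = 8.6250).
Solving J·Δ = −F gives Δ = (1.1304, 0.0217).
Then the next iterate is (s, t)₁ = (0.6304, 0.5217).

(0.6304, 0.5217)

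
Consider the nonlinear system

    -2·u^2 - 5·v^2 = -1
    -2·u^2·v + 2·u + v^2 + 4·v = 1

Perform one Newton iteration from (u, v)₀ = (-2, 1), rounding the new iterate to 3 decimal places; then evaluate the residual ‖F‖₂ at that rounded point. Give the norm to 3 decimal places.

4.611

At (-2, 1): F = (-12.000, -8.000).
Jacobian J = [[-4·u, -10·v], [-4·u·v + 2, -2·u^2 + 2·v + 4]].
At the point, J = [[8.000, -10.000], [10.000, -2.000]] (det J = 84.000).
Solving J·Δ = −F gives Δ = (0.667, -0.667).
Then the next iterate is (u, v)₁ = (-1.333, 0.333).
Re-evaluating at (-1.333, 0.333): F = (-3.10822, -3.40652), so ‖F‖₂ = 4.611.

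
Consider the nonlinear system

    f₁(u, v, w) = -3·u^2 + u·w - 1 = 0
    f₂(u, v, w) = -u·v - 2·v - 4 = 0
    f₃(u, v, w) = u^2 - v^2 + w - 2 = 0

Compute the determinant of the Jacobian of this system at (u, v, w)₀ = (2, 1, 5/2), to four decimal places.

J = [[-6·u + w, 0, u], [-v, -u - 2, 0], [2·u, -2·v, 1]].
At the point, J = [[-9.5000, 0.0000, 2.0000], [-1.0000, -4.0000, 0.0000], [4.0000, -2.0000, 1.0000]].
det J = 74.0000.

74.0000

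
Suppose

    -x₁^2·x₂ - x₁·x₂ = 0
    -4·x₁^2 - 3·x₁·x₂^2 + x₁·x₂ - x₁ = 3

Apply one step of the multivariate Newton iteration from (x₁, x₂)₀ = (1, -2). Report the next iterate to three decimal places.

(0.750, -0.750)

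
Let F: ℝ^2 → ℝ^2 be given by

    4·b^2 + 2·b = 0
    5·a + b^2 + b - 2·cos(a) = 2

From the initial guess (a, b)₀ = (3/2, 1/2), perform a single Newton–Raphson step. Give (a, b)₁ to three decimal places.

(0.722, 0.167)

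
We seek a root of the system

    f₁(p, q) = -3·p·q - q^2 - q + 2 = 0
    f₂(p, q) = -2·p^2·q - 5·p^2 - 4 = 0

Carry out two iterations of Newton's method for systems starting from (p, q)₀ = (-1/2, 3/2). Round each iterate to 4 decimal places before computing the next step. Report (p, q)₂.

(-1.7733, 1.9919)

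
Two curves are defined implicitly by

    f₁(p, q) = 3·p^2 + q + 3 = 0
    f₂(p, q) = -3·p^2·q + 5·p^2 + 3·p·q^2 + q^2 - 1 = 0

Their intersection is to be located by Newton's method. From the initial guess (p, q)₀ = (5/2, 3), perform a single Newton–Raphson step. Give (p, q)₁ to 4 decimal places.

At (5/2, 3): F = (24.7500, 50.5000).
Jacobian J = [[6·p, 1], [-6·p·q + 10·p + 3·q^2, -3·p^2 + 6·p·q + 2·q]].
At the point, J = [[15.0000, 1.0000], [7.0000, 32.2500]] (det J = 476.7500).
Solving J·Δ = −F gives Δ = (-1.5683, -1.2255).
Then the next iterate is (p, q)₁ = (0.9317, 1.7745).

(0.9317, 1.7745)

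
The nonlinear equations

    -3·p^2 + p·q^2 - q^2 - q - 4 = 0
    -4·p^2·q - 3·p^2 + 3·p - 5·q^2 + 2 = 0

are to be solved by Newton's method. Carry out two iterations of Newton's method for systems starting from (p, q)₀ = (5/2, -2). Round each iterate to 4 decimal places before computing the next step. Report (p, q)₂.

At (5/2, -2): F = (-14.7500, 20.7500).
Jacobian J = [[-6·p + q^2, 2·p·q - 2·q - 1], [-8·p·q - 6·p + 3, -4·p^2 - 10·q]].
At the point, J = [[-11.0000, -7.0000], [28.0000, -5.0000]] (det J = 251.0000).
Solving J·Δ = −F gives Δ = (-0.8725, -0.7361).
Then the next iterate is (p, q)₁ = (1.6275, -2.7361).
Round to (1.6275, -2.7361) and repeat: F = (-4.512551, -9.505937), J = [[-2.278757, -4.433806], [28.859022, 16.765975]].
Δ = (1.3126, -1.6924), so (p, q)₂ = (2.9401, -4.4285).

(2.9401, -4.4285)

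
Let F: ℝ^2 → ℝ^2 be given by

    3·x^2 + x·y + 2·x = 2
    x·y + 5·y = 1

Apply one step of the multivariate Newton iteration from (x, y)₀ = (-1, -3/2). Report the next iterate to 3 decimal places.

At (-1, -3/2): F = (0.500, -7.000).
Jacobian J = [[6·x + y + 2, x], [y, x + 5]].
At the point, J = [[-5.500, -1.000], [-1.500, 4.000]] (det J = -23.500).
Solving J·Δ = −F gives Δ = (-0.213, 1.670).
Then the next iterate is (x, y)₁ = (-1.213, 0.170).

(-1.213, 0.170)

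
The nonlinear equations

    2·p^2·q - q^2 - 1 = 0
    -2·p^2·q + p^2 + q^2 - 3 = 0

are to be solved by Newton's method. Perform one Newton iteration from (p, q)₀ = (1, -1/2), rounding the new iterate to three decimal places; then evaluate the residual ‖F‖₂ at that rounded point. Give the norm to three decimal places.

At (1, -1/2): F = (-2.250, -0.750).
Jacobian J = [[4·p·q, 2·p^2 - 2·q], [-4·p·q + 2·p, -2·p^2 + 2·q]].
At the point, J = [[-2.000, 3.000], [4.000, -3.000]] (det J = -6.000).
Solving J·Δ = −F gives Δ = (1.500, 1.750).
Then the next iterate is (p, q)₁ = (2.500, 1.250).
Re-evaluating at (2.500, 1.250): F = (13.06250, -10.81250), so ‖F‖₂ = 16.957.

16.957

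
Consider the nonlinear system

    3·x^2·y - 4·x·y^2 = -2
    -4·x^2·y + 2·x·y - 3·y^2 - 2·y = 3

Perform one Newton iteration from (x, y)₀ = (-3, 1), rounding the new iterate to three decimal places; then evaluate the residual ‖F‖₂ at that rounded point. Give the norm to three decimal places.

16.226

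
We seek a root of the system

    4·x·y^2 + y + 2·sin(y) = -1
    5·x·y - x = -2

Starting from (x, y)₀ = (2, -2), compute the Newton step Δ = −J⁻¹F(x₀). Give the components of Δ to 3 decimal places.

At (2, -2): F = (29.18141, -20.000).
Jacobian J = [[4·y^2, 8·x·y + 2·cos(y) + 1], [5·y - 1, 5·x]].
At the point, J = [[16.000, -31.83229], [-11.000, 10.000]] (det J = -190.15523).
Solving J·Δ = −F gives Δ = (-1.813, 0.005).

(-1.813, 0.005)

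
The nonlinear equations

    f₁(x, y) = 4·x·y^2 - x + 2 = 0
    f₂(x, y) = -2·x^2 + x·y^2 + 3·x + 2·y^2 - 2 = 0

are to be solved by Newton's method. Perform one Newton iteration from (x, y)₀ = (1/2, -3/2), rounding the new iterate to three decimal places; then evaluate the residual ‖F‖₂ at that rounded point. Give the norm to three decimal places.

2.336

At (1/2, -3/2): F = (6.000, 4.625).
Jacobian J = [[4·y^2 - 1, 8·x·y], [-4·x + y^2 + 3, 2·x·y + 4·y]].
At the point, J = [[8.000, -6.000], [3.250, -7.500]] (det J = -40.500).
Solving J·Δ = −F gives Δ = (-0.426, 0.432).
Then the next iterate is (x, y)₁ = (0.074, -1.068).
Re-evaluating at (0.074, -1.068): F = (2.26362, 0.57670), so ‖F‖₂ = 2.336.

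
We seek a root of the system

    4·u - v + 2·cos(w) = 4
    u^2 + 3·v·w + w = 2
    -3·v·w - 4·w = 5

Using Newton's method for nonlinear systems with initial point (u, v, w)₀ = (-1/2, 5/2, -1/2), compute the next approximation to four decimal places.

(-1.3810, -9.1652, -1.9563)

At (-1/2, 5/2, -1/2): F = (-6.744835, -6.0000, 0.7500).
Jacobian J = [[4, -1, -2·sin(w)], [2·u, 3·w, 3·v + 1], [0, -3·w, -3·v - 4]].
At the point, J = [[4.0000, -1.0000, 0.958851], [-1.0000, -1.5000, 8.5000], [0.0000, 1.5000, -11.5000]] (det J = 28.061723).
Solving J·Δ = −F gives Δ = (-0.8810, -11.6652, -1.4563).
Then the next iterate is (u, v, w)₁ = (-1.3810, -9.1652, -1.9563).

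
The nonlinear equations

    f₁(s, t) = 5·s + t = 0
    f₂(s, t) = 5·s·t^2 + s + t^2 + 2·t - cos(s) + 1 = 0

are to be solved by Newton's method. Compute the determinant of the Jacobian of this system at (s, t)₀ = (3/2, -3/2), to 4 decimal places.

-130.7475

J = [[5, 1], [5·t^2 + sin(s) + 1, 10·s·t + 2·t + 2]].
At the point, J = [[5.0000, 1.0000], [13.247495, -23.5000]].
det J = -130.7475.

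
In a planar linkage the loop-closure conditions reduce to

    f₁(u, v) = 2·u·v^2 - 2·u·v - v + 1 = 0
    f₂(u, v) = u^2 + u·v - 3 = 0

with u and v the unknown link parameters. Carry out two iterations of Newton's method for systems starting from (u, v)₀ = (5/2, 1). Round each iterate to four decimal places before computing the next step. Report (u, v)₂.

(1.3168, 1.0000)

At (5/2, 1): F = (0.0000, 5.7500).
Jacobian J = [[2·v^2 - 2·v, 4·u·v - 2·u - 1], [2·u + v, u]].
At the point, J = [[0.0000, 4.0000], [6.0000, 2.5000]] (det J = -24.0000).
Solving J·Δ = −F gives Δ = (-0.9583, 0.0000).
Then the next iterate is (u, v)₁ = (1.5417, 1.0000).
Round to (1.5417, 1.0000) and repeat: F = (0.0000, 0.918539), J = [[0.0000, 2.0834], [4.0834, 1.5417]].
Δ = (-0.2249, 0.0000), so (u, v)₂ = (1.3168, 1.0000).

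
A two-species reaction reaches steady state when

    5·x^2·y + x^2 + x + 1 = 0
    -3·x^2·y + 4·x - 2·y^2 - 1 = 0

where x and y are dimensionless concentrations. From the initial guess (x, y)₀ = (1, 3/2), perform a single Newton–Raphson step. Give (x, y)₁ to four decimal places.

(0.5292, 1.0949)

At (1, 3/2): F = (10.5000, -6.0000).
Jacobian J = [[10·x·y + 2·x + 1, 5·x^2], [-6·x·y + 4, -3·x^2 - 4·y]].
At the point, J = [[18.0000, 5.0000], [-5.0000, -9.0000]] (det J = -137.0000).
Solving J·Δ = −F gives Δ = (-0.4708, -0.4051).
Then the next iterate is (x, y)₁ = (0.5292, 1.0949).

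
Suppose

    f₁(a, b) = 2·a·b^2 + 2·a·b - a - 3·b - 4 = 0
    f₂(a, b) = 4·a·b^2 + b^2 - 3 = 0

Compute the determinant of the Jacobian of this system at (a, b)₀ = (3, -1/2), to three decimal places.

22.500

J = [[2·b^2 + 2·b - 1, 4·a·b + 2·a - 3], [4·b^2, 8·a·b + 2·b]].
At the point, J = [[-1.500, -3.000], [1.000, -13.000]].
det J = 22.500.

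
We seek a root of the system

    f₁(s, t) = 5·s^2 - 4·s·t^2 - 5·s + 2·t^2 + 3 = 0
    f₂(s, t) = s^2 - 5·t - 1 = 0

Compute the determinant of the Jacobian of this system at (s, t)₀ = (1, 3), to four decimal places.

179.0000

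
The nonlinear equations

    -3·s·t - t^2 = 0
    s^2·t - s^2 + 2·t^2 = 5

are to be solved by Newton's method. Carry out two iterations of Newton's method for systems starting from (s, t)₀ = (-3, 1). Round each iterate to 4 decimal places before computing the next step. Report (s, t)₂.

At (-3, 1): F = (8.0000, -3.0000).
Jacobian J = [[-3·t, -3·s - 2·t], [2·s·t - 2·s, s^2 + 4·t]].
At the point, J = [[-3.0000, 7.0000], [0.0000, 13.0000]] (det J = -39.0000).
Solving J·Δ = −F gives Δ = (3.2051, 0.2308).
Then the next iterate is (s, t)₁ = (0.2051, 1.2308).
Round to (0.2051, 1.2308) and repeat: F = (-2.272180, -1.960554), J = [[-3.6924, -3.0769], [0.094674, 4.965266]].
Δ = (-0.9596, 0.4132), so (s, t)₂ = (-0.7545, 1.6440).

(-0.7545, 1.6440)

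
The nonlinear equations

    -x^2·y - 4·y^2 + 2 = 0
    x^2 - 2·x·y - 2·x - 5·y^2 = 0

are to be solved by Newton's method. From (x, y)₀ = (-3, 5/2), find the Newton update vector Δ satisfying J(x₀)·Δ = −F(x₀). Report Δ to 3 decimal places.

At (-3, 5/2): F = (-45.500, -1.250).
Jacobian J = [[-2·x·y, -x^2 - 8·y], [2·x - 2·y - 2, -2·x - 10·y]].
At the point, J = [[15.000, -29.000], [-13.000, -19.000]] (det J = -662.000).
Solving J·Δ = −F gives Δ = (1.251, -0.922).

(1.251, -0.922)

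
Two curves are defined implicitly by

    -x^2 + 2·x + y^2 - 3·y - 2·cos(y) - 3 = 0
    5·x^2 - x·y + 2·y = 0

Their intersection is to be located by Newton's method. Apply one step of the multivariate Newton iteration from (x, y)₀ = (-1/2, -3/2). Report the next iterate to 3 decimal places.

At (-1/2, -3/2): F = (2.35853, -2.500).
Jacobian J = [[-2·x + 2, 2·y + 2·sin(y) - 3], [10·x - y, -x + 2]].
At the point, J = [[3.000, -7.99499], [-3.500, 2.500]] (det J = -20.48246).
Solving J·Δ = −F gives Δ = (-0.688, 0.037).
Then the next iterate is (x, y)₁ = (-1.188, -1.463).

(-1.188, -1.463)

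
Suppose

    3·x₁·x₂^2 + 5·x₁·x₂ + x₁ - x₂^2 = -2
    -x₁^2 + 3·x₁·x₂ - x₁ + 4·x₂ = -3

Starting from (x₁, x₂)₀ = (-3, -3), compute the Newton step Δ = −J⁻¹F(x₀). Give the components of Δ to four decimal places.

At (-3, -3): F = (-46.0000, 12.0000).
Jacobian J = [[3·x₂^2 + 5·x₂ + 1, 6·x₁·x₂ + 5·x₁ - 2·x₂], [-2·x₁ + 3·x₂ - 1, 3·x₁ + 4]].
At the point, J = [[13.0000, 45.0000], [-4.0000, -5.0000]] (det J = 115.0000).
Solving J·Δ = −F gives Δ = (2.6957, 0.2435).

(2.6957, 0.2435)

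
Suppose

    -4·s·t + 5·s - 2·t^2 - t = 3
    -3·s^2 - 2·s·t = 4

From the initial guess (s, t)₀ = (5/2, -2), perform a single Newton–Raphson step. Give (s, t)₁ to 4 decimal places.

(0.9107, -1.0536)

At (5/2, -2): F = (23.5000, -12.7500).
Jacobian J = [[-4·t + 5, -4·s - 4·t - 1], [-6·s - 2·t, -2·s]].
At the point, J = [[13.0000, -3.0000], [-11.0000, -5.0000]] (det J = -98.0000).
Solving J·Δ = −F gives Δ = (-1.5893, 0.9464).
Then the next iterate is (s, t)₁ = (0.9107, -1.0536).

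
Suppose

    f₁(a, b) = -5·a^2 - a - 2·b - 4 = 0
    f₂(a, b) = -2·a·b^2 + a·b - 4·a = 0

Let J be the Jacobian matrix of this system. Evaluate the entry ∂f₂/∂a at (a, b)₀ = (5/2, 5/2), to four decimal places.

∂f₂/∂a = -2·b^2 + b - 4.
At (5/2, 5/2) this is -14.0000.

-14.0000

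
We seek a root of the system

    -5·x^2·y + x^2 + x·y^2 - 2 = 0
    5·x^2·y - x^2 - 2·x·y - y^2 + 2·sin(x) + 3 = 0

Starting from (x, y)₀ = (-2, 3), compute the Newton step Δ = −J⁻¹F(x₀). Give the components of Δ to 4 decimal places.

At (-2, 3): F = (-76.0000, 60.181405).
Jacobian J = [[-10·x·y + 2·x + y^2, -5·x^2 + 2·x·y], [10·x·y - 2·x - 2·y + 2·cos(x), 5·x^2 - 2·x - 2·y]].
At the point, J = [[65.0000, -32.0000], [-62.832294, 18.0000]] (det J = -840.633398).
Solving J·Δ = −F gives Δ = (0.6636, -1.0272).

(0.6636, -1.0272)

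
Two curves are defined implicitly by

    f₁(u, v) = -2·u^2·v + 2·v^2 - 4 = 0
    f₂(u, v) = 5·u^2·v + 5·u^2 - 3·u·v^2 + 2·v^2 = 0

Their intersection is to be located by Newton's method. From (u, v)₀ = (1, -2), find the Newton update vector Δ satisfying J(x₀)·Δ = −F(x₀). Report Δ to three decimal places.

At (1, -2): F = (8.000, -9.000).
Jacobian J = [[-4·u·v, -2·u^2 + 4·v], [10·u·v + 10·u - 3·v^2, 5·u^2 - 6·u·v + 4·v]].
At the point, J = [[8.000, -10.000], [-22.000, 9.000]] (det J = -148.000).
Solving J·Δ = −F gives Δ = (-0.122, 0.703).

(-0.122, 0.703)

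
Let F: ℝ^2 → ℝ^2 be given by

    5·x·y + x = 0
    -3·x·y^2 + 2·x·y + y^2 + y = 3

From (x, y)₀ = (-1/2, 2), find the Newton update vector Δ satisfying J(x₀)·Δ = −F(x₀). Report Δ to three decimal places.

At (-1/2, 2): F = (-5.500, 7.000).
Jacobian J = [[5·y + 1, 5·x], [-3·y^2 + 2·y, -6·x·y + 2·x + 2·y + 1]].
At the point, J = [[11.000, -2.500], [-8.000, 10.000]] (det J = 90.000).
Solving J·Δ = −F gives Δ = (0.417, -0.367).

(0.417, -0.367)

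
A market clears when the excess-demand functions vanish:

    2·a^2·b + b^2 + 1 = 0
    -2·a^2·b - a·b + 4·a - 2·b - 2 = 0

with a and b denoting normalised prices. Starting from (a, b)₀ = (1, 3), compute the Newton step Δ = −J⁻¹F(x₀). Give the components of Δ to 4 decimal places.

At (1, 3): F = (16.0000, -13.0000).
Jacobian J = [[4·a·b, 2·a^2 + 2·b], [-4·a·b - b + 4, -2·a^2 - a - 2]].
At the point, J = [[12.0000, 8.0000], [-11.0000, -5.0000]] (det J = 28.0000).
Solving J·Δ = −F gives Δ = (-0.8571, -0.7143).

(-0.8571, -0.7143)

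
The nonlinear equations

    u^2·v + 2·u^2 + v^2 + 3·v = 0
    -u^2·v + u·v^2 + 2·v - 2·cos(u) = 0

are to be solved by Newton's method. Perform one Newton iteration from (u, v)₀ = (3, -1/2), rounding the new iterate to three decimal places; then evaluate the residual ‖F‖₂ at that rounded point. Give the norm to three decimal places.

2.650

At (3, -1/2): F = (12.250, 6.22998).
Jacobian J = [[2·u·v + 4·u, u^2 + 2·v + 3], [-2·u·v + v^2 + 2·sin(u), -u^2 + 2·u·v + 2]].
At the point, J = [[9.000, 11.000], [3.53224, -10.000]] (det J = -128.85464).
Solving J·Δ = −F gives Δ = (-1.483, 0.099).
Then the next iterate is (u, v)₁ = (1.517, -0.401).
Re-evaluating at (1.517, -0.401): F = (2.63756, 0.25721), so ‖F‖₂ = 2.650.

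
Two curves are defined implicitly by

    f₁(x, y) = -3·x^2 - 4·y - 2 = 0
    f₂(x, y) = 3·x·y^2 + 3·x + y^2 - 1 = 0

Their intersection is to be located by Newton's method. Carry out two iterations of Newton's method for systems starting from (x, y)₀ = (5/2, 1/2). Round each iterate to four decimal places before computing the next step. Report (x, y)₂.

(0.4779, -0.3924)

At (5/2, 1/2): F = (-22.7500, 8.6250).
Jacobian J = [[-6·x, -4], [3·y^2 + 3, 6·x·y + 2·y]].
At the point, J = [[-15.0000, -4.0000], [3.7500, 8.5000]] (det J = -112.5000).
Solving J·Δ = −F gives Δ = (-1.4122, -0.3917).
Then the next iterate is (x, y)₁ = (1.0878, 0.1083).
Round to (1.0878, 0.1083) and repeat: F = (-5.983127, 2.313405), J = [[-6.5268, -4.0000], [3.035187, 0.923452]].
Δ = (-0.6099, -0.5007), so (x, y)₂ = (0.4779, -0.3924).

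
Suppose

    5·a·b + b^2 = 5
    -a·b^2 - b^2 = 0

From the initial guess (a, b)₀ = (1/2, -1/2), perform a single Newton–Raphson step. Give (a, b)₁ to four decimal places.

At (1/2, -1/2): F = (-6.0000, -0.3750).
Jacobian J = [[5·b, 5·a + 2·b], [-b^2, -2·a·b - 2·b]].
At the point, J = [[-2.5000, 1.5000], [-0.2500, 1.5000]] (det J = -3.3750).
Solving J·Δ = −F gives Δ = (-2.5000, -0.1667).
Then the next iterate is (a, b)₁ = (-2.0000, -0.6667).

(-2.0000, -0.6667)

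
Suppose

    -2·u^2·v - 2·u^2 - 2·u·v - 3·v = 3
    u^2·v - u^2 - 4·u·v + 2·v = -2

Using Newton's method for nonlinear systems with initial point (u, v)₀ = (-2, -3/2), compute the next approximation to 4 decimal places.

(-0.2857, -1.8163)

At (-2, -3/2): F = (-0.5000, -23.0000).
Jacobian J = [[-4·u·v - 4·u - 2·v, -2·u^2 - 2·u - 3], [2·u·v - 2·u - 4·v, u^2 - 4·u + 2]].
At the point, J = [[-1.0000, -7.0000], [16.0000, 14.0000]] (det J = 98.0000).
Solving J·Δ = −F gives Δ = (1.7143, -0.3163).
Then the next iterate is (u, v)₁ = (-0.2857, -1.8163).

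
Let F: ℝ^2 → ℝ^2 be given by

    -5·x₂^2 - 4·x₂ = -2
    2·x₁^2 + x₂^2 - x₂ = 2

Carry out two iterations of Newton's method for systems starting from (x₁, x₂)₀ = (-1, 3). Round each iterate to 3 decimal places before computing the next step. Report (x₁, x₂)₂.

(-1.215, 0.648)

At (-1, 3): F = (-55.000, 6.000).
Jacobian J = [[0, -10·x₂ - 4], [4·x₁, 2·x₂ - 1]].
At the point, J = [[0.000, -34.000], [-4.000, 5.000]] (det J = -136.000).
Solving J·Δ = −F gives Δ = (-0.522, -1.618).
Then the next iterate is (x₁, x₂)₁ = (-1.522, 1.382).
Round to (-1.522, 1.382) and repeat: F = (-13.07762, 3.16089), J = [[0.000, -17.820], [-6.088, 1.764]].
Δ = (0.307, -0.734), so (x₁, x₂)₂ = (-1.215, 0.648).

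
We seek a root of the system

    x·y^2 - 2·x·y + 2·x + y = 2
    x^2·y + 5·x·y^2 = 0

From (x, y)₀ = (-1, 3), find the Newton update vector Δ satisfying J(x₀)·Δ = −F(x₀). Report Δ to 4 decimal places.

(-0.3571, -1.9286)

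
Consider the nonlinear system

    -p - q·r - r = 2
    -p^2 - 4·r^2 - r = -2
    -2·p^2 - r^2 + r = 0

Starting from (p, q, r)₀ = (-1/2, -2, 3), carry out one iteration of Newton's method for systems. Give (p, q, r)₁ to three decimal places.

(-1.028, -1.828, 1.489)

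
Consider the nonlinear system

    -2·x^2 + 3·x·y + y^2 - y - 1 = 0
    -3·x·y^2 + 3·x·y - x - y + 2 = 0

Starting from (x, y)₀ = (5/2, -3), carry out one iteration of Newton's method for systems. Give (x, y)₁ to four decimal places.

At (5/2, -3): F = (-24.0000, -87.5000).
Jacobian J = [[-4·x + 3·y, 3·x + 2·y - 1], [-3·y^2 + 3·y - 1, -6·x·y + 3·x - 1]].
At the point, J = [[-19.0000, 0.5000], [-37.0000, 51.5000]] (det J = -960.0000).
Solving J·Δ = −F gives Δ = (-1.2419, 0.8068).
Then the next iterate is (x, y)₁ = (1.2581, -2.1932).

(1.2581, -2.1932)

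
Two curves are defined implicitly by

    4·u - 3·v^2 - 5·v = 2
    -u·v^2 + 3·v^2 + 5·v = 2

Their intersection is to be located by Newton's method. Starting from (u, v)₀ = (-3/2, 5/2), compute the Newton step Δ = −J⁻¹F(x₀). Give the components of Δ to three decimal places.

At (-3/2, 5/2): F = (-39.250, 38.625).
Jacobian J = [[4, -6·v - 5], [-v^2, -2·u·v + 6·v + 5]].
At the point, J = [[4.000, -20.000], [-6.250, 27.500]] (det J = -15.000).
Solving J·Δ = −F gives Δ = (-20.458, -6.054).

(-20.458, -6.054)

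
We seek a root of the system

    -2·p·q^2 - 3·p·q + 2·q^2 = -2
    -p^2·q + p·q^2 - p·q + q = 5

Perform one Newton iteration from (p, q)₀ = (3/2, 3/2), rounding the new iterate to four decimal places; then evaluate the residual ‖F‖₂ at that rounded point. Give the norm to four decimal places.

7.5433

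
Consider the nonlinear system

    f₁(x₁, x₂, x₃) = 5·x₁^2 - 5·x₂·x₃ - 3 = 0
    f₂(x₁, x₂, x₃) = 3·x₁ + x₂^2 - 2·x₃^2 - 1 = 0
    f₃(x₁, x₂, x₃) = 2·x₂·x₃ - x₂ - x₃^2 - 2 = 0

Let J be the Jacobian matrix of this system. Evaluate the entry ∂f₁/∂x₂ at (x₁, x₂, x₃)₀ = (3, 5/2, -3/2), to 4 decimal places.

∂f₁/∂x₂ = -5·x₃.
At (3, 5/2, -3/2) this is 7.5000.

7.5000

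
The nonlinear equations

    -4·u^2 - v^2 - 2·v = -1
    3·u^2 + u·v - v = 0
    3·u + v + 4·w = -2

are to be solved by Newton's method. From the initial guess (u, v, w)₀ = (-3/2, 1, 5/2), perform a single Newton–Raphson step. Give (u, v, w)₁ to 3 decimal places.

At (-3/2, 1, 5/2): F = (-11.000, 4.250, 8.500).
Jacobian J = [[-8·u, -2·v - 2, 0], [6·u + v, u - 1, 0], [3, 1, 4]].
At the point, J = [[12.000, -4.000, 0.000], [-8.000, -2.500, 0.000], [3.000, 1.000, 4.000]] (det J = -248.000).
Solving J·Δ = −F gives Δ = (0.718, -0.597, -2.514).
Then the next iterate is (u, v, w)₁ = (-0.782, 0.403, -0.014).

(-0.782, 0.403, -0.014)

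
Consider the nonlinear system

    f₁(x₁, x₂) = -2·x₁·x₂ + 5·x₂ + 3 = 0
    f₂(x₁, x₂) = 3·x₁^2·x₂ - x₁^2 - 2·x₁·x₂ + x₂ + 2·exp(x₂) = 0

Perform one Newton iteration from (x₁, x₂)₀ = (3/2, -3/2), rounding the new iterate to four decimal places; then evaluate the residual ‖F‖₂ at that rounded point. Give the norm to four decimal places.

2.4290

At (3/2, -3/2): F = (0.0000, -8.928740).
Jacobian J = [[-2·x₂, -2·x₁ + 5], [6·x₁·x₂ - 2·x₁ - 2·x₂, 3·x₁^2 - 2·x₁ + 2·exp(x₂) + 1]].
At the point, J = [[3.0000, 2.0000], [-13.5000, 5.196260]] (det J = 42.588781).
Solving J·Δ = −F gives Δ = (-0.4193, 0.6290).
Then the next iterate is (x₁, x₂)₁ = (1.0807, -0.8710).
Re-evaluating at (1.0807, -0.8710): F = (0.527579, -2.371023), so ‖F‖₂ = 2.4290.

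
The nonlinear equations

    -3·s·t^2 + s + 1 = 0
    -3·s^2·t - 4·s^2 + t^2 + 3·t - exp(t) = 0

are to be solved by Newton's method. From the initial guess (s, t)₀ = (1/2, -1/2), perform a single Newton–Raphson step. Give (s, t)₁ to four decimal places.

At (1/2, -1/2): F = (1.1250, -2.481531).
Jacobian J = [[-3·t^2 + 1, -6·s·t], [-6·s·t - 8·s, -3·s^2 + 2·t - exp(t) + 3]].
At the point, J = [[0.2500, 1.5000], [-2.5000, 0.643469]] (det J = 3.910867).
Solving J·Δ = −F gives Δ = (-1.1369, -0.5605).
Then the next iterate is (s, t)₁ = (-0.6369, -1.0605).

(-0.6369, -1.0605)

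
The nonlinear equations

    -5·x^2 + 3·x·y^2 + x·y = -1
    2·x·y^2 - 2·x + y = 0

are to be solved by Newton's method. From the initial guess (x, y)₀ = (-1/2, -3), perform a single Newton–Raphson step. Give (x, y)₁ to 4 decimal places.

At (-1/2, -3): F = (-12.2500, -11.0000).
Jacobian J = [[-10·x + 3·y^2 + y, 6·x·y + x], [2·y^2 - 2, 4·x·y + 1]].
At the point, J = [[29.0000, 8.5000], [16.0000, 7.0000]] (det J = 67.0000).
Solving J·Δ = −F gives Δ = (-0.1157, 1.8358).
Then the next iterate is (x, y)₁ = (-0.6157, -1.1642).

(-0.6157, -1.1642)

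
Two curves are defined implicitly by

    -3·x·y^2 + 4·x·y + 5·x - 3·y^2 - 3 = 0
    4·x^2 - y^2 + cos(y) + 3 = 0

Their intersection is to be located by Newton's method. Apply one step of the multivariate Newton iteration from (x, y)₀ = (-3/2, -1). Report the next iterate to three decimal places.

At (-3/2, -1): F = (-3.000, 11.54030).
Jacobian J = [[-3·y^2 + 4·y + 5, -6·x·y + 4·x - 6·y], [8·x, -2·y - sin(y)]].
At the point, J = [[-2.000, -9.000], [-12.000, 2.84147]] (det J = -113.68294).
Solving J·Δ = −F gives Δ = (0.839, -0.520).
Then the next iterate is (x, y)₁ = (-0.661, -1.520).

(-0.661, -1.520)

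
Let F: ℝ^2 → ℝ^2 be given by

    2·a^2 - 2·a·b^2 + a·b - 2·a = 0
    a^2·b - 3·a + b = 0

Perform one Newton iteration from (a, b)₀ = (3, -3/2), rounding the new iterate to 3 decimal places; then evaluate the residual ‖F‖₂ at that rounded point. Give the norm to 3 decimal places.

At (3, -3/2): F = (-6.000, -24.000).
Jacobian J = [[4·a - 2·b^2 + b - 2, -4·a·b + a], [2·a·b - 3, a^2 + 1]].
At the point, J = [[4.000, 21.000], [-12.000, 10.000]] (det J = 292.000).
Solving J·Δ = −F gives Δ = (-1.521, 0.575).
Then the next iterate is (a, b)₁ = (1.479, -0.925).
Re-evaluating at (1.479, -0.925): F = (-2.48213, -7.38538), so ‖F‖₂ = 7.791.

7.791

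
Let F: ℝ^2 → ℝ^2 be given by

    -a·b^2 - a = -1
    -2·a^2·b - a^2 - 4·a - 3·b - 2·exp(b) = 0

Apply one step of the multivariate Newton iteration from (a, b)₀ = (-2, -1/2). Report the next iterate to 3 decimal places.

(1.602, -1.001)

At (-2, -1/2): F = (3.500, 8.28694).
Jacobian J = [[-b^2 - 1, -2·a·b], [-4·a·b - 2·a - 4, -2·a^2 - 2·exp(b) - 3]].
At the point, J = [[-1.250, -2.000], [-4.000, -12.21306]] (det J = 7.26633).
Solving J·Δ = −F gives Δ = (3.602, -0.501).
Then the next iterate is (a, b)₁ = (1.602, -1.001).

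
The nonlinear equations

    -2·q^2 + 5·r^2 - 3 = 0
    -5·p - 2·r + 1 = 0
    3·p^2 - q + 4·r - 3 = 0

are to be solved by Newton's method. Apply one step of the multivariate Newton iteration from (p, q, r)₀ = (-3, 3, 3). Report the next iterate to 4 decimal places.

(-1.2299, 6.4368, 3.5747)

At (-3, 3, 3): F = (24.0000, 10.0000, 33.0000).
Jacobian J = [[0, -4·q, 10·r], [-5, 0, -2], [6·p, -1, 4]].
At the point, J = [[0.0000, -12.0000, 30.0000], [-5.0000, 0.0000, -2.0000], [-18.0000, -1.0000, 4.0000]] (det J = -522.0000).
Solving J·Δ = −F gives Δ = (1.7701, 3.4368, 0.5747).
Then the next iterate is (p, q, r)₁ = (-1.2299, 6.4368, 3.5747).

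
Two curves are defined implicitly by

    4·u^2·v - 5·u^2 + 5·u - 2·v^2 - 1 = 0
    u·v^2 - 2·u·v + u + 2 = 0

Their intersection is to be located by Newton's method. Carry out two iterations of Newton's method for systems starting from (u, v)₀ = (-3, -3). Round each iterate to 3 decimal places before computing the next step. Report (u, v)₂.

At (-3, -3): F = (-187.000, -46.000).
Jacobian J = [[8·u·v - 10·u + 5, 4·u^2 - 4·v], [v^2 - 2·v + 1, 2·u·v - 2·u]].
At the point, J = [[107.000, 48.000], [16.000, 24.000]] (det J = 1800.000).
Solving J·Δ = −F gives Δ = (1.267, 1.072).
Then the next iterate is (u, v)₁ = (-1.733, -1.928).
Round to (-1.733, -1.928) and repeat: F = (-55.27718, -12.85733), J = [[49.05979, 19.72516], [8.57318, 10.14845]].
Δ = (0.935, 0.477), so (u, v)₂ = (-0.798, -1.451).

(-0.798, -1.451)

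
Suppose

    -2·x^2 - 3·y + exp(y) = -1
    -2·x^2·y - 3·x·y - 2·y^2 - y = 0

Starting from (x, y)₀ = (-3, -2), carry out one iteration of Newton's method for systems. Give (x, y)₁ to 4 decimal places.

At (-3, -2): F = (-10.864665, 12.0000).
Jacobian J = [[-4·x, exp(y) - 3], [-4·x·y - 3·y, -2·x^2 - 3·x - 4·y - 1]].
At the point, J = [[12.0000, -2.864665], [-18.0000, -2.0000]] (det J = -75.563965).
Solving J·Δ = −F gives Δ = (0.7425, -0.6824).
Then the next iterate is (x, y)₁ = (-2.2575, -2.6824).

(-2.2575, -2.6824)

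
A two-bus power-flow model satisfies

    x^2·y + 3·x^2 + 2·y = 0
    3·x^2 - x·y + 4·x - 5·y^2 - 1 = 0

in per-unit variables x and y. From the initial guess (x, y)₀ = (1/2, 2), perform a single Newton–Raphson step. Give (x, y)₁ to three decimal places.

At (1/2, 2): F = (5.250, -19.250).
Jacobian J = [[2·x·y + 6·x, x^2 + 2], [6·x - y + 4, -x - 10·y]].
At the point, J = [[5.000, 2.250], [5.000, -20.500]] (det J = -113.750).
Solving J·Δ = −F gives Δ = (-0.565, -1.077).
Then the next iterate is (x, y)₁ = (-0.065, 0.923).

(-0.065, 0.923)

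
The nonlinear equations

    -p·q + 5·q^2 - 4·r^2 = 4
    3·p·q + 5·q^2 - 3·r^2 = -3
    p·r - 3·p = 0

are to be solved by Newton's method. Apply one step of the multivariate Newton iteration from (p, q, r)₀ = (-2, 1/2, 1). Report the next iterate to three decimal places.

(-0.033, 1.500, 1.033)

At (-2, 1/2, 1): F = (-5.750, -1.750, 4.000).
Jacobian J = [[-q, -p + 10·q, -8·r], [3·q, 3·p + 10·q, -6·r], [r - 3, 0, p]].
At the point, J = [[-0.500, 7.000, -8.000], [1.500, -1.000, -6.000], [-2.000, 0.000, -2.000]] (det J = 120.000).
Solving J·Δ = −F gives Δ = (1.967, 1.000, 0.033).
Then the next iterate is (p, q, r)₁ = (-0.033, 1.500, 1.033).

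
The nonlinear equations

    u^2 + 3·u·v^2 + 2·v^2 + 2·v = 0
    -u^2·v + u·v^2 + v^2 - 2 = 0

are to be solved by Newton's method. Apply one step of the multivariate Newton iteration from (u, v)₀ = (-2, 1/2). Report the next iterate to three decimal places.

(-0.627, 0.268)

At (-2, 1/2): F = (4.000, -4.250).
Jacobian J = [[2·u + 3·v^2, 6·u·v + 4·v + 2], [-2·u·v + v^2, -u^2 + 2·u·v + 2·v]].
At the point, J = [[-3.250, -2.000], [2.250, -5.000]] (det J = 20.750).
Solving J·Δ = −F gives Δ = (1.373, -0.232).
Then the next iterate is (u, v)₁ = (-0.627, 0.268).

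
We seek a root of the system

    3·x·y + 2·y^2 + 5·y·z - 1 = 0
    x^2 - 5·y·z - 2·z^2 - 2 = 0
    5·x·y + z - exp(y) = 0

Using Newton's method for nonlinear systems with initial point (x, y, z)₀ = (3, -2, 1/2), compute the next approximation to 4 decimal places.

(3.4855, 0.3912, -0.5544)

At (3, -2, 1/2): F = (-16.0000, 11.5000, -29.635335).
Jacobian J = [[3·y, 3·x + 4·y + 5·z, 5·y], [2·x, -5·z, -5·y - 4·z], [5·y, 5·x - exp(y), 1]].
At the point, J = [[-6.0000, 3.5000, -10.0000], [6.0000, -2.5000, 8.0000], [-10.0000, 14.864665, 1.0000]] (det J = -214.375977).
Solving J·Δ = −F gives Δ = (0.4855, 2.3912, -1.0544).
Then the next iterate is (x, y, z)₁ = (3.4855, 0.3912, -0.5544).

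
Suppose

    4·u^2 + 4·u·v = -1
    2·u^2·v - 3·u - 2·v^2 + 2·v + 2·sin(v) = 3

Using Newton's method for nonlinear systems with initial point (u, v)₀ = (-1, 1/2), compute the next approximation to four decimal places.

(-0.5039, 0.5058)

At (-1, 1/2): F = (3.0000, 2.458851).
Jacobian J = [[8·u + 4·v, 4·u], [4·u·v - 3, 2·u^2 - 4·v + 2·cos(v) + 2]].
At the point, J = [[-6.0000, -4.0000], [-5.0000, 3.755165]] (det J = -42.530991).
Solving J·Δ = −F gives Δ = (0.4961, 0.0058).
Then the next iterate is (u, v)₁ = (-0.5039, 0.5058).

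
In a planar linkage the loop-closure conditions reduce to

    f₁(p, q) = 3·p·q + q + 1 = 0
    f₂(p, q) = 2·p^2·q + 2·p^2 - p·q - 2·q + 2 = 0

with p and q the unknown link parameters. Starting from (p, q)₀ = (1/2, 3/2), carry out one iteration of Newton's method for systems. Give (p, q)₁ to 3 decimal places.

At (1/2, 3/2): F = (4.750, -0.500).
Jacobian J = [[3·q, 3·p + 1], [4·p·q + 4·p - q, 2·p^2 - p - 2]].
At the point, J = [[4.500, 2.500], [3.500, -2.000]] (det J = -17.750).
Solving J·Δ = −F gives Δ = (-0.465, -1.063).
Then the next iterate is (p, q)₁ = (0.035, 0.437).

(0.035, 0.437)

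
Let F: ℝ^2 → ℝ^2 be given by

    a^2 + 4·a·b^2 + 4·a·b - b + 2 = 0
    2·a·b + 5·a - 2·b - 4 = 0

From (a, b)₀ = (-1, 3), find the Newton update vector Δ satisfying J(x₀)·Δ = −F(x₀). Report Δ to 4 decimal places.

(3.0889, 3.2444)

At (-1, 3): F = (-48.0000, -21.0000).
Jacobian J = [[2·a + 4·b^2 + 4·b, 8·a·b + 4·a - 1], [2·b + 5, 2·a - 2]].
At the point, J = [[46.0000, -29.0000], [11.0000, -4.0000]] (det J = 135.0000).
Solving J·Δ = −F gives Δ = (3.0889, 3.2444).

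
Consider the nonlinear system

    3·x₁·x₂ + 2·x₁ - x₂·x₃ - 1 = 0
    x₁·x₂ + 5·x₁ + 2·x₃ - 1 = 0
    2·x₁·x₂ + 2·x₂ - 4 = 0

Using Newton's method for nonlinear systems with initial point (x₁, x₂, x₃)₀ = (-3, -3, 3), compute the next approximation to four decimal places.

At (-3, -3, 3): F = (29.0000, -1.0000, 8.0000).
Jacobian J = [[3·x₂ + 2, 3·x₁ - x₃, -x₂], [x₂ + 5, x₁, 2], [2·x₂, 2·x₁ + 2, 0]].
At the point, J = [[-7.0000, -12.0000, 3.0000], [2.0000, -3.0000, 2.0000], [-6.0000, -4.0000, 0.0000]] (det J = 10.0000).
Solving J·Δ = −F gives Δ = (-12.4000, 20.6000, 43.8000).
Then the next iterate is (x₁, x₂, x₃)₁ = (-15.4000, 17.6000, 46.8000).

(-15.4000, 17.6000, 46.8000)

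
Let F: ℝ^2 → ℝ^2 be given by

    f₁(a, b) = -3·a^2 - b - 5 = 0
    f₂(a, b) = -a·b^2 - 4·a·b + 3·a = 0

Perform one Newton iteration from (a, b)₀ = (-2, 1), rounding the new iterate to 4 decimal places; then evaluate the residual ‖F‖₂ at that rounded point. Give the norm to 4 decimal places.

6.7298

At (-2, 1): F = (-18.0000, 4.0000).
Jacobian J = [[-6·a, -1], [-b^2 - 4·b + 3, -2·a·b - 4·a]].
At the point, J = [[12.0000, -1.0000], [-2.0000, 12.0000]] (det J = 142.0000).
Solving J·Δ = −F gives Δ = (1.4930, -0.0845).
Then the next iterate is (a, b)₁ = (-0.5070, 0.9155).
Re-evaluating at (-0.5070, 0.9155): F = (-6.686647, 0.760571), so ‖F‖₂ = 6.7298.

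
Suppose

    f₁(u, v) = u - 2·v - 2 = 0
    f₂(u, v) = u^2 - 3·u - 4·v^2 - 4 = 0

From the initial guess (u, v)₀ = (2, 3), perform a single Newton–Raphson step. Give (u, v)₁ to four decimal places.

(4.7273, 1.3636)

At (2, 3): F = (-6.0000, -42.0000).
Jacobian J = [[1, -2], [2·u - 3, -8·v]].
At the point, J = [[1.0000, -2.0000], [1.0000, -24.0000]] (det J = -22.0000).
Solving J·Δ = −F gives Δ = (2.7273, -1.6364).
Then the next iterate is (u, v)₁ = (4.7273, 1.3636).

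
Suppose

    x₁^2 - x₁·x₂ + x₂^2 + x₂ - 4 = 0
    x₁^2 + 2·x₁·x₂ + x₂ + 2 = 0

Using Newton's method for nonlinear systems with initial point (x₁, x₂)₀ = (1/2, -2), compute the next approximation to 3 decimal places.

At (1/2, -2): F = (-0.750, -1.750).
Jacobian J = [[2·x₁ - x₂, -x₁ + 2·x₂ + 1], [2·x₁ + 2·x₂, 2·x₁ + 1]].
At the point, J = [[3.000, -3.500], [-3.000, 2.000]] (det J = -4.500).
Solving J·Δ = −F gives Δ = (-1.694, -1.667).
Then the next iterate is (x₁, x₂)₁ = (-1.194, -3.667).

(-1.194, -3.667)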